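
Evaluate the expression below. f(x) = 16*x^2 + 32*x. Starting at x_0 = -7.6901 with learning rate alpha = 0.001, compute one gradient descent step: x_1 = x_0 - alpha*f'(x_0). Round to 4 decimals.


We compute the gradient at x_0 and apply the update.
f'(x) = 32*x + 32
f'(-7.6901) = 32*-7.6901 + 32 = -214.0832
x_1 = -7.6901 - 0.001*-214.0832 = -7.476


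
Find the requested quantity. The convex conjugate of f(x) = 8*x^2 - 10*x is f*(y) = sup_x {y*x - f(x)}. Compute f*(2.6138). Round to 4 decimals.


f*(y) = sup_x {y*x - a*x^2 - b*x} = sup_x {(y-b)*x - a*x^2}
FOC: (y - b) - 2a*x = 0 => x* = (y - b)/(2a)
x* = (2.6138 + 10)/(2*8) = 0.7884
f*(2.6138) = (y-b)^2/(4a) = (2.6138 + 10)^2/(4*8)
= 159.108/32 = 4.9721


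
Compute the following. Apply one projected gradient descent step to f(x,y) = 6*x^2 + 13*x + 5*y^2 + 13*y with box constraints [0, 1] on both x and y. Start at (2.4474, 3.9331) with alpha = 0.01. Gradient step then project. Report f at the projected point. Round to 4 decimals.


Step 1: Compute gradient at (2.4474, 3.9331).
grad_x = 2*6*2.4474 + 13 = 42.3688
grad_y = 2*5*3.9331 + 13 = 52.331
Step 2: Gradient step.
x_raw = 2.4474 - 0.01*42.3688 = 2.0237
y_raw = 3.9331 - 0.01*52.331 = 3.4098
Step 3: Project onto [0, 1].
x_proj = clip(2.0237) = 1.0
y_proj = clip(3.4098) = 1.0
Step 4: Evaluate f.
f(1.0, 1.0) = 37.0


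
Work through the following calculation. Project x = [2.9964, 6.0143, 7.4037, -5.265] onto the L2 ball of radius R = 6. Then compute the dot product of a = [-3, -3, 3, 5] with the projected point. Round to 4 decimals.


Step 1: Compute ||x|| (intermediates to 6 decimals).
||x|| = sqrt(2.9964^2 + 6.0143^2 + 7.4037^2 + (-5.265)^2) = 11.299788
Step 2: Project.
Since ||x|| > R, scale = R/||x|| = 6/11.299788 = 0.530983, proj(x) = scale * x
proj(x) = [1.591037, 3.193491, 3.931239, -2.795625]
Step 3: Dot product.
a^T * proj(x) = -3*1.591037 - 3*3.193491 + 3*3.931239 + 5*(-2.795625) = -16.538


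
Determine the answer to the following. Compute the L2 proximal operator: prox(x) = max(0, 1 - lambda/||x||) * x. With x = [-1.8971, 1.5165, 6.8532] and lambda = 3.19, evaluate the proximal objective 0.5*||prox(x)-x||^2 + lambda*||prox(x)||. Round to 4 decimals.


Step 1: Compute ||x||.
||x|| = 7.2708
Step 2: Compute scaling factor.
scale = max(0, 1 - 3.19/7.2708) = 0.5613
Step 3: prox(x) = [-1.0648, 0.8512, 3.8464]
||prox(x)|| = 4.0808
Step 4: Proximal objective.
0.5*||prox-x||^2 = 5.0881
lambda*||prox|| = 13.0178
Total = 18.1059


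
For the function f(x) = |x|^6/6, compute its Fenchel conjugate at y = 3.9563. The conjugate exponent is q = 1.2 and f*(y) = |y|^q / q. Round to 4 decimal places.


The conjugate exponent q satisfies 1/p + 1/q = 1.
p = 6, so q = 6/(6 - 1) = 1.2
|y|^q = 3.9563^1.2 = 5.2089
f*(3.9563) = 5.2089 / 1.2 = 4.3408


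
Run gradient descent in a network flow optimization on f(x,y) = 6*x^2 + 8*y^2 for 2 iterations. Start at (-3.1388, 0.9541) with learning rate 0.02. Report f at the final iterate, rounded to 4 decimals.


Gradient descent on f(x,y) = 6*x^2 + 8*y^2.
Starting point: (-3.1388, 0.9541), alpha = 0.02
Step 1: grad_x = 2*6*-3.1388 = -37.6656, grad_y = 2*8*0.9541 = 15.2656
  x_1 = -3.1388 - 0.02*-37.6656 = -2.3855
  y_1 = 0.9541 - 0.02*15.2656 = 0.6488
Step 2: grad_x = 2*6*-2.3855 = -28.6259, grad_y = 2*8*0.6488 = 10.3806
  x_2 = -2.3855 - 0.02*-28.6259 = -1.813
  y_2 = 0.6488 - 0.02*10.3806 = 0.4412
f(-1.813, 0.4412) = 6*(-1.813)^2 + 8*0.4412^2 = 21.2783


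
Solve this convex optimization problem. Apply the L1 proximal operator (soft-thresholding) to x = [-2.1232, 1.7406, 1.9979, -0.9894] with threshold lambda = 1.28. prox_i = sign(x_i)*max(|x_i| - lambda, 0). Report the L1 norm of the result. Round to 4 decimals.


Soft-thresholding with lambda = 1.28:
prox(-2.1232) = sign(-2.1232)*max(|-2.1232| - 1.28, 0) = -0.8432
prox(1.7406) = sign(1.7406)*max(|1.7406| - 1.28, 0) = 0.4606
prox(1.9979) = sign(1.9979)*max(|1.9979| - 1.28, 0) = 0.7179
prox(-0.9894) = sign(-0.9894)*max(|-0.9894| - 1.28, 0) = 0.0
prox(x) = [-0.8432, 0.4606, 0.7179, 0.0]
||prox(x)||_1 = 0.8432 + 0.4606 + 0.7179 + 0.0 = 2.0217


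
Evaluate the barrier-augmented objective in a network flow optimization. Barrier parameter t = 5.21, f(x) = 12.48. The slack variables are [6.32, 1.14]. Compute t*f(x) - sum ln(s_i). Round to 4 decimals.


Step 1: Compute log-barrier.
ln values: [1.8437, 0.131]
phi = -(1.8437 + 0.131) = -1.9747
Step 2: Compute augmented objective.
t*f(x) = 5.21*12.48 = 65.0208
Total = 65.0208 - 1.9747 = 63.0461


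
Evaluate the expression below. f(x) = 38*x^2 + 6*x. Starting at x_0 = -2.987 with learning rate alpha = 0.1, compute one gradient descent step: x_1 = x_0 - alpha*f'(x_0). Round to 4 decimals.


We compute the gradient at x_0 and apply the update.
f'(x) = 76*x + 6
f'(-2.987) = 76*-2.987 + 6 = -221.012
x_1 = -2.987 - 0.1*-221.012 = 19.1142


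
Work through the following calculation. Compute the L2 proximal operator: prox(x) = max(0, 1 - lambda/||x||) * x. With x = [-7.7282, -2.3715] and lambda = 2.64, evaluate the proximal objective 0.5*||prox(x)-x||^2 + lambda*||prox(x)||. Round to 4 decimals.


Step 1: Compute ||x||.
||x|| = 8.0839
Step 2: Compute scaling factor.
scale = max(0, 1 - 2.64/8.0839) = 0.6734
Step 3: prox(x) = [-5.2044, -1.597]
||prox(x)|| = 5.4439
Step 4: Proximal objective.
0.5*||prox-x||^2 = 3.4848
lambda*||prox|| = 14.3719
Total = 17.8566


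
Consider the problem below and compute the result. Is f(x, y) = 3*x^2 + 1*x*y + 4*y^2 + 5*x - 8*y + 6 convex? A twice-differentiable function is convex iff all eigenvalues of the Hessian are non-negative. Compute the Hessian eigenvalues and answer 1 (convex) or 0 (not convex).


The Hessian of f(x,y) = 3*x^2 + 1*x*y + 4*y^2 + 5*x - 8*y + 6 is:
H = [[6, 1], [1, 8]]
Trace = 6 + 8 = 14
Determinant = 6*8 - (1)^2 = 47
Discriminant = (14)^2 - 4*47 = 8.0
Eigenvalues: lambda_1 = 5.5858, lambda_2 = 8.4142
The function is convex.

1


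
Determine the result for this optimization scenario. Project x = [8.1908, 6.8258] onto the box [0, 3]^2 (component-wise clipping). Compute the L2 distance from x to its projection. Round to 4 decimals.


Project each component onto [0, 3].
clip(8.1908) = 3.0, clip(6.8258) = 3.0
Projection = [3.0, 3.0]
Squared diffs: [26.9444, 14.6367]
Distance = sqrt(41.5811) = 6.4483


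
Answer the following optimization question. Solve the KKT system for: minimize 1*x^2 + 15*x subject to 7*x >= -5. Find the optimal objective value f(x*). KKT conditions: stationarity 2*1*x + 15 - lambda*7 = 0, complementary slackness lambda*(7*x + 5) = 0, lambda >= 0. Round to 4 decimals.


Step 1: Try lambda = 0 (constraint inactive).
x_unc = -15/(2*1) = -7.5
Check: 7*-7.5 = -52.5 < -5 -- violated!
Step 2: Constraint must be active: 7*x = -5
x* = -5/7 = -0.7143 (rounded; the exact value -5/7 is used below)
lambda = (2*1*(-5/7) + 15)/7 = 1.9388
Step 3: Compute optimal value.
f(x*) = 1*(-5/7)^2 + 15*(-5/7) = -10.2041


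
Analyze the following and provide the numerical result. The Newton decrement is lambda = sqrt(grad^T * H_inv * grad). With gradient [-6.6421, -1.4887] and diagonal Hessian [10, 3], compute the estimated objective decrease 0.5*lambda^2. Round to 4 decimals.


Step 1: H is diagonal, so H^(-1) * g = [-0.6642, -0.4962].
Step 2: g^T H^(-1) g = sum_i g_i^2 / H_ii
  = (-6.6421)^2/10 + (-1.4887)^2/3
  = 4.4117 + 0.7387 = 5.1505
Step 3: Objective decrease = 0.5 * g^T H^(-1) g = 2.5752


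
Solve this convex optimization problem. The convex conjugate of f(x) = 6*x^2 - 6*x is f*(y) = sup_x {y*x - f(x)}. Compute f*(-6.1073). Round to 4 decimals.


f*(y) = sup_x {y*x - a*x^2 - b*x} = sup_x {(y-b)*x - a*x^2}
FOC: (y - b) - 2a*x = 0 => x* = (y - b)/(2a)
x* = (-6.1073 + 6)/(2*6) = -0.0089
f*(-6.1073) = (y-b)^2/(4a) = (-6.1073 + 6)^2/(4*6)
= 0.0115/24 = 0.0005


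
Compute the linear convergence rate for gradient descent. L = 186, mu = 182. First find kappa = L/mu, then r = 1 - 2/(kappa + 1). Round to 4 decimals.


Step 1: Compute the condition number.
kappa = L/mu = 186/182 = 1.022
Step 2: Compute the convergence rate.
r = 1 - 2/(kappa + 1) = 1 - 2*mu/(L + mu) = (L - mu)/(L + mu) = 4/368 = 0.0109


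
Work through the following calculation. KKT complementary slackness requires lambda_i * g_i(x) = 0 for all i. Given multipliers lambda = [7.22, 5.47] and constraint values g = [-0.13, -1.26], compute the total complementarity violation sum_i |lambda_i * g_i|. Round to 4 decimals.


KKT complementary slackness check:
lambda_1 * g_1 = 7.22 * -0.13 = -0.9386
lambda_2 * g_2 = 5.47 * -1.26 = -6.8922
Total violation = 0.9386 + 6.8922 = 7.8308


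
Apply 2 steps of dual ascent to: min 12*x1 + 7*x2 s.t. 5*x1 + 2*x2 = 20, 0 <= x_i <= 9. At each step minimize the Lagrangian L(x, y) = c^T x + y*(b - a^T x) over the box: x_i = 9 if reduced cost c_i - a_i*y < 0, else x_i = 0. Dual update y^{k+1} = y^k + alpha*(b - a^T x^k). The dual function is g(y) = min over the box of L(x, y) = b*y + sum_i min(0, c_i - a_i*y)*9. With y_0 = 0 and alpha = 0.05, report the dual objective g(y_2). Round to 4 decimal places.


Dual ascent for LP: min 12*x1 + 7*x2, 5*x1 + 2*x2 = 20, 0 <= x_i <= 9
Step 1: y^k = 0.0, reduced costs: (12.0, 7.0)
  x^k = (0.0, 0.0), subgradient = b - a^T x = 20.0
  y^{k+1} = 0.0 + 0.05*20.0 = 1.0
Step 2: y^k = 1.0, reduced costs: (7.0, 5.0)
  x^k = (0.0, 0.0), subgradient = b - a^T x = 20.0
  y^{k+1} = 1.0 + 0.05*20.0 = 2.0
Dual objective at y_2 = 2.0: reduced costs (2.0, 3.0), box minimizer x = (0.0, 0.0)
g(y_2) = b*y + (c1 - a1*y)*x1 + (c2 - a2*y)*x2 = 20*2.0 + 2.0*0.0 + 3.0*0.0 = 40.0 + 0.0 + 0.0 = 40.0


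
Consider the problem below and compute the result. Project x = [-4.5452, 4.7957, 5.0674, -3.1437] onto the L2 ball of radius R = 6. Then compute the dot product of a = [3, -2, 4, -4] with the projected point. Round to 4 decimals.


Step 1: Compute ||x|| (intermediates to 6 decimals).
||x|| = sqrt((-4.5452)^2 + 4.7957^2 + 5.0674^2 + (-3.1437)^2) = 8.900504
Step 2: Project.
Since ||x|| > R, scale = R/||x|| = 6/8.900504 = 0.674119, proj(x) = scale * x
proj(x) = [-3.064006, 3.232872, 3.416031, -2.119228]
Step 3: Dot product.
a^T * proj(x) = 3*(-3.064006) - 2*3.232872 + 4*3.416031 - 4*(-2.119228) = 6.4833


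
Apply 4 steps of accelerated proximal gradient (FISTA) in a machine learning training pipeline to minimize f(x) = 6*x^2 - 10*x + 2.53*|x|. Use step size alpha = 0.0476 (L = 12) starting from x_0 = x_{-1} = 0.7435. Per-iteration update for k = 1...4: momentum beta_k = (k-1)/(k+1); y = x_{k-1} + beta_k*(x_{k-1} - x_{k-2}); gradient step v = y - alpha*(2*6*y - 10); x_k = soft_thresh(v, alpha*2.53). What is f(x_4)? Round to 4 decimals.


FISTA on f(x) = 6*x^2 - 10*x + 2.53*|x|
L = 12, alpha = 0.0476
Iteration 1: beta = 0.0, y = 0.7435 + 0.0*(0.7435 - 0.7435) = 0.7435
  grad(y) = -1.078, v = y - alpha*grad = 0.7948
  prox(v) = soft_thresh(0.7948, 0.1204) = 0.6744
Iteration 2: beta = 0.3333, y = 0.6744 + 0.3333*(0.6744 - 0.7435) = 0.6513
  grad(y) = -2.1838, v = y - alpha*grad = 0.7553
  prox(v) = soft_thresh(0.7553, 0.1204) = 0.6349
Iteration 3: beta = 0.5, y = 0.6349 + 0.5*(0.6349 - 0.6744) = 0.6151
  grad(y) = -2.6187, v = y - alpha*grad = 0.7398
  prox(v) = soft_thresh(0.7398, 0.1204) = 0.6193
Iteration 4: beta = 0.6, y = 0.6193 + 0.6*(0.6193 - 0.6349) = 0.61
  grad(y) = -2.6799, v = y - alpha*grad = 0.7376
  prox(v) = soft_thresh(0.7376, 0.1204) = 0.6171
f(x_4) = 6*0.6171^2 - 10*0.6171 + 2.53*|0.6171| = -2.3249


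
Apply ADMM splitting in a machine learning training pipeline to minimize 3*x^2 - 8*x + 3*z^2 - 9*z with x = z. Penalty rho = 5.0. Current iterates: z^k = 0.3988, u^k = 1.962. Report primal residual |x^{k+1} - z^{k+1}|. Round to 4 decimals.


ADMM iteration with rho = 5.0, z^k = 0.3988, u^k = 1.962
Step 1: x-update.
Minimize 3*x^2 - 8*x + (5.0/2)*(x - 0.3988 + 1.962)^2
FOC: (2*3 + 5.0)*x = 8 + 5.0*(0.3988 - 1.962)
x^{k+1} = 0.0167
Step 2: z-update.
Minimize 3*z^2 - 9*z + (5.0/2)*(0.0167 - z + 1.962)^2
FOC: (2*3 + 5.0)*z = 9 + 5.0*(0.0167 + 1.962)
z^{k+1} = 1.7176
Step 3: u-update.
u^{k+1} = 1.962 + 0.0167 - 1.7176 = 0.2611
Step 4: Primal residual = |0.0167 - 1.7176| = 1.7009


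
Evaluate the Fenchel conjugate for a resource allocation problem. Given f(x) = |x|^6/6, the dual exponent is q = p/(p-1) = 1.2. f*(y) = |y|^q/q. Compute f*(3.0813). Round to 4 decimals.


The conjugate exponent q satisfies 1/p + 1/q = 1.
p = 6, so q = 6/(6 - 1) = 1.2
|y|^q = 3.0813^1.2 = 3.8591
f*(3.0813) = 3.8591 / 1.2 = 3.2159


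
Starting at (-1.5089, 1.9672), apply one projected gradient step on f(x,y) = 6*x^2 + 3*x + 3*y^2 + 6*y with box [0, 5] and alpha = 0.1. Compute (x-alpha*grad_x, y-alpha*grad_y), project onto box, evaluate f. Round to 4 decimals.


Step 1: Compute gradient at (-1.5089, 1.9672).
grad_x = 2*6*-1.5089 + 3 = -15.1068
grad_y = 2*3*1.9672 + 6 = 17.8032
Step 2: Gradient step.
x_raw = -1.5089 - 0.1*-15.1068 = 0.0018
y_raw = 1.9672 - 0.1*17.8032 = 0.1869
Step 3: Project onto [0, 5].
x_proj = clip(0.0018) = 0.0018
y_proj = clip(0.1869) = 0.1869
Step 4: Evaluate f.
f(0.0018, 0.1869) = 1.2314


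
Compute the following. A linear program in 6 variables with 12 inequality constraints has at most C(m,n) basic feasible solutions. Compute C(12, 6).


Each vertex corresponds to some choice of n active constraints out of m, so the number of vertices is at most C(m, n) = m! / (n!(m-n)!).
m = 12, n = 6
Numerator: 12 * 11 * 10 * 9 * 8 * 7
Denominator: 6! = 720
C(12, 6) = 924


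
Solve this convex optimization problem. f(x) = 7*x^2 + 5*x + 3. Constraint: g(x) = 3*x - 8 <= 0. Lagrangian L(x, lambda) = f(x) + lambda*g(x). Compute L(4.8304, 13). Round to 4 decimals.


Step 1: Evaluate f(x).
f(4.8304) = 7*4.8304^2 + 5*4.8304 + 3 = 190.4813
Step 2: Evaluate g(x).
g(4.8304) = 3*4.8304 - 8 = 6.4912
Step 3: Compute Lagrangian.
L = 190.4813 + 13*6.4912 = 274.8669


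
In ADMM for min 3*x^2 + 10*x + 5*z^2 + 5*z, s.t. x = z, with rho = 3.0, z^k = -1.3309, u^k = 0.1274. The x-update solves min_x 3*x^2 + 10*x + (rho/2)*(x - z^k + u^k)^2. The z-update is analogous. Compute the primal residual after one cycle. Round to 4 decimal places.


ADMM iteration with rho = 3.0, z^k = -1.3309, u^k = 0.1274
Step 1: x-update.
Minimize 3*x^2 + 10*x + (3.0/2)*(x + 1.3309 + 0.1274)^2
FOC: (2*3 + 3.0)*x = -10 + 3.0*(-1.3309 - 0.1274)
x^{k+1} = -1.5972
Step 2: z-update.
Minimize 5*z^2 + 5*z + (3.0/2)*(-1.5972 - z + 0.1274)^2
FOC: (2*5 + 3.0)*z = -5 + 3.0*(-1.5972 + 0.1274)
z^{k+1} = -0.7238
Step 3: u-update.
u^{k+1} = 0.1274 - 1.5972 + 0.7238 = -0.746
Step 4: Primal residual = |-1.5972 + 0.7238| = 0.8734


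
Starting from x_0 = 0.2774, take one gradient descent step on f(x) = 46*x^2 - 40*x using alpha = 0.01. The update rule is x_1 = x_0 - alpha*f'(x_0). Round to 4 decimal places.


We compute the gradient at x_0 and apply the update.
f'(x) = 92*x - 40
f'(0.2774) = 92*0.2774 - 40 = -14.4792
x_1 = 0.2774 - 0.01*-14.4792 = 0.4222


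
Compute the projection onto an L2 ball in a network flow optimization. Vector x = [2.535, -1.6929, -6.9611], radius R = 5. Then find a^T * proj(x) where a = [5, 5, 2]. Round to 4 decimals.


Step 1: Compute ||x|| (intermediates to 6 decimals).
||x|| = sqrt(2.535^2 + (-1.6929)^2 + (-6.9611)^2) = 7.599279
Step 2: Project.
Since ||x|| > R, scale = R/||x|| = 5/7.599279 = 0.657957, proj(x) = scale * x
proj(x) = [1.667921, -1.113855, -4.580104]
Step 3: Dot product.
a^T * proj(x) = 5*1.667921 + 5*(-1.113855) + 2*(-4.580104) = -6.3899


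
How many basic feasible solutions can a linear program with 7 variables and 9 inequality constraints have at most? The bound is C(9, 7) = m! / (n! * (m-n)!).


Each vertex corresponds to some choice of n active constraints out of m, so the number of vertices is at most C(m, n) = m! / (n!(m-n)!).
m = 9, n = 7
Numerator: 9 * 8 * 7 * 6 * 5 * 4 * 3
Denominator: 7! = 5040
C(9, 7) = 36


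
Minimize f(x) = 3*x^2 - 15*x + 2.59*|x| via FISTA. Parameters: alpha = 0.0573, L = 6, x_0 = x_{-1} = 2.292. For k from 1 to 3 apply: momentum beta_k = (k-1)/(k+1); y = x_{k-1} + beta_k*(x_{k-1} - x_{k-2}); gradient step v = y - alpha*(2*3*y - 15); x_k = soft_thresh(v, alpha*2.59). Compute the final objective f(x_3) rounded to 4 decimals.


FISTA on f(x) = 3*x^2 - 15*x + 2.59*|x|
L = 6, alpha = 0.0573
Iteration 1: beta = 0.0, y = 2.292 + 0.0*(2.292 - 2.292) = 2.292
  grad(y) = -1.248, v = y - alpha*grad = 2.3635
  prox(v) = soft_thresh(2.3635, 0.1484) = 2.2151
Iteration 2: beta = 0.3333, y = 2.2151 + 0.3333*(2.2151 - 2.292) = 2.1895
  grad(y) = -1.8632, v = y - alpha*grad = 2.2962
  prox(v) = soft_thresh(2.2962, 0.1484) = 2.1478
Iteration 3: beta = 0.5, y = 2.1478 + 0.5*(2.1478 - 2.2151) = 2.1142
  grad(y) = -2.3149, v = y - alpha*grad = 2.2468
  prox(v) = soft_thresh(2.2468, 0.1484) = 2.0984
f(x_3) = 3*2.0984^2 - 15*2.0984 + 2.59*|2.0984| = -12.8313


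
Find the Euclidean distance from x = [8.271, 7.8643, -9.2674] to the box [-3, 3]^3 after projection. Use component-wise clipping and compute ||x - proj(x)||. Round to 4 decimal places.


Project each component onto [-3, 3].
clip(8.271) = 3.0, clip(7.8643) = 3.0, clip(-9.2674) = -3.0
Projection = [3.0, 3.0, -3.0]
Squared diffs: [27.7834, 23.6614, 39.2803]
Distance = sqrt(90.7251) = 9.525


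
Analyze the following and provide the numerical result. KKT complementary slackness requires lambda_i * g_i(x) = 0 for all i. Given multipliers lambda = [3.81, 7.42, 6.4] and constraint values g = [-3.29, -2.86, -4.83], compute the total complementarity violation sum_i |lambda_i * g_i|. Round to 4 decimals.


KKT complementary slackness check:
lambda_1 * g_1 = 3.81 * -3.29 = -12.5349
lambda_2 * g_2 = 7.42 * -2.86 = -21.2212
lambda_3 * g_3 = 6.4 * -4.83 = -30.912
Total violation = 12.5349 + 21.2212 + 30.912 = 64.6681


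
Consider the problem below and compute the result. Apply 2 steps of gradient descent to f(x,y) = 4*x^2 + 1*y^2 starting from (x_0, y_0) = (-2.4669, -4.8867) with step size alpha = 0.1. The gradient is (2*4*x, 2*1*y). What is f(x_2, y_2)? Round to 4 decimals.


Gradient descent on f(x,y) = 4*x^2 + 1*y^2.
Starting point: (-2.4669, -4.8867), alpha = 0.1
Step 1: grad_x = 2*4*-2.4669 = -19.7352, grad_y = 2*1*-4.8867 = -9.7734
  x_1 = -2.4669 - 0.1*-19.7352 = -0.4934
  y_1 = -4.8867 - 0.1*-9.7734 = -3.9094
Step 2: grad_x = 2*4*-0.4934 = -3.947, grad_y = 2*1*-3.9094 = -7.8187
  x_2 = -0.4934 - 0.1*-3.947 = -0.0987
  y_2 = -3.9094 - 0.1*-7.8187 = -3.1275
f(-0.0987, -3.1275) = 4*(-0.0987)^2 + 1*(-3.1275)^2 = 9.8201


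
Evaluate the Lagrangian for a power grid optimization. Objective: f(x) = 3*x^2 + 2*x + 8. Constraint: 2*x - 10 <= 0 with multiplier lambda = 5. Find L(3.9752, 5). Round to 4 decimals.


Step 1: Evaluate f(x).
f(3.9752) = 3*3.9752^2 + 2*3.9752 + 8 = 63.357
Step 2: Evaluate g(x).
g(3.9752) = 2*3.9752 - 10 = -2.0496
Step 3: Compute Lagrangian.
L = 63.357 + 5*-2.0496 = 53.109


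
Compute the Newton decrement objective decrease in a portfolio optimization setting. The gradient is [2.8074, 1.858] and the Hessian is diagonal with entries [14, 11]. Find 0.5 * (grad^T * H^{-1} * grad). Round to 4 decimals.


Step 1: H is diagonal, so H^(-1) * g = [0.2005, 0.1689].
Step 2: g^T H^(-1) g = sum_i g_i^2 / H_ii
  = (2.8074)^2/14 + (1.858)^2/11
  = 0.563 + 0.3138 = 0.8768
Step 3: Objective decrease = 0.5 * g^T H^(-1) g = 0.4384


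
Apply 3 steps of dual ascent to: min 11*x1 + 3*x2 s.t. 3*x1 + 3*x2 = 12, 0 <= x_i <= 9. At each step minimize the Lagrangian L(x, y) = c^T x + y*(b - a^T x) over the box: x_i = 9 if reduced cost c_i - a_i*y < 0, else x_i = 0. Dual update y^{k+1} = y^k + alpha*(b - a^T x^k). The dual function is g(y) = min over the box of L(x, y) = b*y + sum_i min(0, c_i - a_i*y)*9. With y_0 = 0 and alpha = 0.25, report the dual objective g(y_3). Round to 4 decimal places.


Dual ascent for LP: min 11*x1 + 3*x2, 3*x1 + 3*x2 = 12, 0 <= x_i <= 9
Step 1: y^k = 0.0, reduced costs: (11.0, 3.0)
  x^k = (0.0, 0.0), subgradient = b - a^T x = 12.0
  y^{k+1} = 0.0 + 0.25*12.0 = 3.0
Step 2: y^k = 3.0, reduced costs: (2.0, -6.0)
  x^k = (0.0, 9.0), subgradient = b - a^T x = -15.0
  y^{k+1} = 3.0 + 0.25*-15.0 = -0.75
Step 3: y^k = -0.75, reduced costs: (13.25, 5.25)
  x^k = (0.0, 0.0), subgradient = b - a^T x = 12.0
  y^{k+1} = -0.75 + 0.25*12.0 = 2.25
Dual objective at y_3 = 2.25: reduced costs (4.25, -3.75), box minimizer x = (0.0, 9.0)
g(y_3) = b*y + (c1 - a1*y)*x1 + (c2 - a2*y)*x2 = 12*2.25 + 4.25*0.0 + (-3.75)*9.0 = 27.0 + 0.0 - 33.75 = -6.75


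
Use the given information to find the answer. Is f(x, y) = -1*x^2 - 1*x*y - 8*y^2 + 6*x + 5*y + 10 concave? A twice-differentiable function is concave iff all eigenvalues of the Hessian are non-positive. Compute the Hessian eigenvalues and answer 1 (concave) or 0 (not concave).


The Hessian of f(x,y) = -1*x^2 - 1*x*y - 8*y^2 + 6*x + 5*y + 10 is:
H = [[-2, -1], [-1, -16]]
Trace = -2 - 16 = -18
Determinant = -2*-16 - (-1)^2 = 31
Discriminant = (-18)^2 - 4*31 = 200.0
Eigenvalues: lambda_1 = -16.0711, lambda_2 = -1.9289
The function is concave.

1


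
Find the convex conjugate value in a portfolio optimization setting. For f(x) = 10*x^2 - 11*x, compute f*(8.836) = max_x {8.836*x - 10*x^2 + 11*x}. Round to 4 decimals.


f*(y) = sup_x {y*x - a*x^2 - b*x} = sup_x {(y-b)*x - a*x^2}
FOC: (y - b) - 2a*x = 0 => x* = (y - b)/(2a)
x* = (8.836 + 11)/(2*10) = 0.9918
f*(8.836) = (y-b)^2/(4a) = (8.836 + 11)^2/(4*10)
= 393.4669/40 = 9.8367


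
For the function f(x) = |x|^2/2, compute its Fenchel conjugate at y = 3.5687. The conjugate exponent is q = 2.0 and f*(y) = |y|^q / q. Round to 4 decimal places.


The conjugate exponent q satisfies 1/p + 1/q = 1.
p = 2, so q = 2/(2 - 1) = 2.0
|y|^q = 3.5687^2.0 = 12.7356
f*(3.5687) = 12.7356 / 2.0 = 6.3678


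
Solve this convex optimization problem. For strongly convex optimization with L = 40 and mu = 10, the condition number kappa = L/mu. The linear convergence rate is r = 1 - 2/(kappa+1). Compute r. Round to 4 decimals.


Step 1: Compute the condition number.
kappa = L/mu = 40/10 = 4.0
Step 2: Compute the convergence rate.
r = 1 - 2/(kappa + 1) = 1 - 2*mu/(L + mu) = (L - mu)/(L + mu) = 30/50 = 0.6


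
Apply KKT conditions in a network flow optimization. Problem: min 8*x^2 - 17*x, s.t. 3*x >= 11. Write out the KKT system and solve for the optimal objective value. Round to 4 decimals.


Step 1: Try lambda = 0 (constraint inactive).
x_unc = 17/(2*8) = 1.0625
Check: 3*1.0625 = 3.1875 < 11 -- violated!
Step 2: Constraint must be active: 3*x = 11
x* = 11/3 = 3.6667 (rounded; the exact value 11/3 is used below)
lambda = (2*8*(11/3) - 17)/3 = 13.8889
Step 3: Compute optimal value.
f(x*) = 8*(11/3)^2 - 17*(11/3) = 45.2222


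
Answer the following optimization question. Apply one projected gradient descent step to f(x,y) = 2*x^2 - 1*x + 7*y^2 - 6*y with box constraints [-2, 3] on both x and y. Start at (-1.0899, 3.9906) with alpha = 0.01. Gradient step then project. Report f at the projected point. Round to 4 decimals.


Step 1: Compute gradient at (-1.0899, 3.9906).
grad_x = 2*2*-1.0899 - 1 = -5.3596
grad_y = 2*7*3.9906 - 6 = 49.8684
Step 2: Gradient step.
x_raw = -1.0899 - 0.01*-5.3596 = -1.0363
y_raw = 3.9906 - 0.01*49.8684 = 3.4919
Step 3: Project onto [-2, 3].
x_proj = clip(-1.0363) = -1.0363
y_proj = clip(3.4919) = 3.0
Step 4: Evaluate f.
f(-1.0363, 3.0) = 48.1842


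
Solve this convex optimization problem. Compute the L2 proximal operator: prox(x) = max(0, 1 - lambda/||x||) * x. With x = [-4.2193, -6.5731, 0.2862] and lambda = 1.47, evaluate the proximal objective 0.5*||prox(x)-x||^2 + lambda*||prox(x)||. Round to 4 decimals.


Step 1: Compute ||x||.
||x|| = 7.816
Step 2: Compute scaling factor.
scale = max(0, 1 - 1.47/7.816) = 0.8119
Step 3: prox(x) = [-3.4258, -5.3369, 0.2324]
||prox(x)|| = 6.346
Step 4: Proximal objective.
0.5*||prox-x||^2 = 1.0805
lambda*||prox|| = 9.3286
Total = 10.4091


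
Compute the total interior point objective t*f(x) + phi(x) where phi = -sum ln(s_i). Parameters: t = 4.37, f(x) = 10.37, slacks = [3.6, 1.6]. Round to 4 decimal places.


Step 1: Compute log-barrier.
ln values: [1.2809, 0.47]
phi = -(1.2809 + 0.47) = -1.7509
Step 2: Compute augmented objective.
t*f(x) = 4.37*10.37 = 45.3169
Total = 45.3169 - 1.7509 = 43.566


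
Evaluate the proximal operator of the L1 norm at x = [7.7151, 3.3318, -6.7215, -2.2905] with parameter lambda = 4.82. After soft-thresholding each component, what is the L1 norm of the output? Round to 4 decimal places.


Soft-thresholding with lambda = 4.82:
prox(7.7151) = sign(7.7151)*max(|7.7151| - 4.82, 0) = 2.8951
prox(3.3318) = sign(3.3318)*max(|3.3318| - 4.82, 0) = 0.0
prox(-6.7215) = sign(-6.7215)*max(|-6.7215| - 4.82, 0) = -1.9015
prox(-2.2905) = sign(-2.2905)*max(|-2.2905| - 4.82, 0) = 0.0
prox(x) = [2.8951, 0.0, -1.9015, 0.0]
||prox(x)||_1 = 2.8951 + 0.0 + 1.9015 + 0.0 = 4.7966


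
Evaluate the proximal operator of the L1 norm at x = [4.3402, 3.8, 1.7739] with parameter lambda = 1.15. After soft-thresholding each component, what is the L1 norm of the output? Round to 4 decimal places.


Soft-thresholding with lambda = 1.15:
prox(4.3402) = sign(4.3402)*max(|4.3402| - 1.15, 0) = 3.1902
prox(3.8) = sign(3.8)*max(|3.8| - 1.15, 0) = 2.65
prox(1.7739) = sign(1.7739)*max(|1.7739| - 1.15, 0) = 0.6239
prox(x) = [3.1902, 2.65, 0.6239]
||prox(x)||_1 = 3.1902 + 2.65 + 0.6239 = 6.4641


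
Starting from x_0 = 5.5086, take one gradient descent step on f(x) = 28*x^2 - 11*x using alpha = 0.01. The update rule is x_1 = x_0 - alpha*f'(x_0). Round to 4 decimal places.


We compute the gradient at x_0 and apply the update.
f'(x) = 56*x - 11
f'(5.5086) = 56*5.5086 - 11 = 297.4816
x_1 = 5.5086 - 0.01*297.4816 = 2.5338


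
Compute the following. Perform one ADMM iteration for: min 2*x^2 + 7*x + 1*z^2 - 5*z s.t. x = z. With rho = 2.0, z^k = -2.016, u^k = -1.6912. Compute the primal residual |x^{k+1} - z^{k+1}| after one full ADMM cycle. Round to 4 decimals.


ADMM iteration with rho = 2.0, z^k = -2.016, u^k = -1.6912
Step 1: x-update.
Minimize 2*x^2 + 7*x + (2.0/2)*(x + 2.016 - 1.6912)^2
FOC: (2*2 + 2.0)*x = -7 + 2.0*(-2.016 + 1.6912)
x^{k+1} = -1.2749
Step 2: z-update.
Minimize 1*z^2 - 5*z + (2.0/2)*(-1.2749 - z - 1.6912)^2
FOC: (2*1 + 2.0)*z = 5 + 2.0*(-1.2749 - 1.6912)
z^{k+1} = -0.2331
Step 3: u-update.
u^{k+1} = -1.6912 - 1.2749 + 0.2331 = -2.7331
Step 4: Primal residual = |-1.2749 + 0.2331| = 1.0419


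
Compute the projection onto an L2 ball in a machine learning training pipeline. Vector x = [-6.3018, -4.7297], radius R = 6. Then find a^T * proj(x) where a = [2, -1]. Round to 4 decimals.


Step 1: Compute ||x|| (intermediates to 6 decimals).
||x|| = sqrt((-6.3018)^2 + (-4.7297)^2) = 7.87926
Step 2: Project.
Since ||x|| > R, scale = R/||x|| = 6/7.87926 = 0.761493, proj(x) = scale * x
proj(x) = [-4.798777, -3.601633]
Step 3: Dot product.
a^T * proj(x) = 2*(-4.798777) - 1*(-3.601633) = -5.9959


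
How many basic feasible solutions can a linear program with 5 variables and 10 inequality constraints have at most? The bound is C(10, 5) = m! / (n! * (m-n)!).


Each vertex corresponds to some choice of n active constraints out of m, so the number of vertices is at most C(m, n) = m! / (n!(m-n)!).
m = 10, n = 5
Numerator: 10 * 9 * 8 * 7 * 6
Denominator: 5! = 120
C(10, 5) = 252


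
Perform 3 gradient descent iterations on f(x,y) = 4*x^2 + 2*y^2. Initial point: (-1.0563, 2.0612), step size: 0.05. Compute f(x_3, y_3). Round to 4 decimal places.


Gradient descent on f(x,y) = 4*x^2 + 2*y^2.
Starting point: (-1.0563, 2.0612), alpha = 0.05
Step 1: grad_x = 2*4*-1.0563 = -8.4504, grad_y = 2*2*2.0612 = 8.2448
  x_1 = -1.0563 - 0.05*-8.4504 = -0.6338
  y_1 = 2.0612 - 0.05*8.2448 = 1.649
Step 2: grad_x = 2*4*-0.6338 = -5.0702, grad_y = 2*2*1.649 = 6.5958
  x_2 = -0.6338 - 0.05*-5.0702 = -0.3803
  y_2 = 1.649 - 0.05*6.5958 = 1.3192
Step 3: grad_x = 2*4*-0.3803 = -3.0421, grad_y = 2*2*1.3192 = 5.2767
  x_3 = -0.3803 - 0.05*-3.0421 = -0.2282
  y_3 = 1.3192 - 0.05*5.2767 = 1.0553
f(-0.2282, 1.0553) = 4*(-0.2282)^2 + 2*1.0553^2 = 2.4357


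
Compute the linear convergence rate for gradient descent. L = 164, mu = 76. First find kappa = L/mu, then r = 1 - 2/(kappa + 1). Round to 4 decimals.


Step 1: Compute the condition number.
kappa = L/mu = 164/76 = 2.1579
Step 2: Compute the convergence rate.
r = 1 - 2/(kappa + 1) = 1 - 2*mu/(L + mu) = (L - mu)/(L + mu) = 88/240 = 0.3667


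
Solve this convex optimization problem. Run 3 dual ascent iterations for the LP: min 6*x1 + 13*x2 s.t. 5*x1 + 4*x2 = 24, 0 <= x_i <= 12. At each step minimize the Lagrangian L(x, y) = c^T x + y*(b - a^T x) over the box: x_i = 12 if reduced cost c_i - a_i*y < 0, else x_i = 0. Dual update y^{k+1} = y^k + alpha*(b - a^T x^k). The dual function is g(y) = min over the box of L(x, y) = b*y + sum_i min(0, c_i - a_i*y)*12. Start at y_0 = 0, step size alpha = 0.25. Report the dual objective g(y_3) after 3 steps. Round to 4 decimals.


Dual ascent for LP: min 6*x1 + 13*x2, 5*x1 + 4*x2 = 24, 0 <= x_i <= 12
Step 1: y^k = 0.0, reduced costs: (6.0, 13.0)
  x^k = (0.0, 0.0), subgradient = b - a^T x = 24.0
  y^{k+1} = 0.0 + 0.25*24.0 = 6.0
Step 2: y^k = 6.0, reduced costs: (-24.0, -11.0)
  x^k = (12.0, 12.0), subgradient = b - a^T x = -84.0
  y^{k+1} = 6.0 + 0.25*-84.0 = -15.0
Step 3: y^k = -15.0, reduced costs: (81.0, 73.0)
  x^k = (0.0, 0.0), subgradient = b - a^T x = 24.0
  y^{k+1} = -15.0 + 0.25*24.0 = -9.0
Dual objective at y_3 = -9.0: reduced costs (51.0, 49.0), box minimizer x = (0.0, 0.0)
g(y_3) = b*y + (c1 - a1*y)*x1 + (c2 - a2*y)*x2 = 24*(-9.0) + 51.0*0.0 + 49.0*0.0 = -216.0 + 0.0 + 0.0 = -216.0


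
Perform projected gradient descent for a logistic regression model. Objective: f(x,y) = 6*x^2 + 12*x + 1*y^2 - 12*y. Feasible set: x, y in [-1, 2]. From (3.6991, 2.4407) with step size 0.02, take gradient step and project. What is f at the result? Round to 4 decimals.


Step 1: Compute gradient at (3.6991, 2.4407).
grad_x = 2*6*3.6991 + 12 = 56.3892
grad_y = 2*1*2.4407 - 12 = -7.1186
Step 2: Gradient step.
x_raw = 3.6991 - 0.02*56.3892 = 2.5713
y_raw = 2.4407 - 0.02*-7.1186 = 2.5831
Step 3: Project onto [-1, 2].
x_proj = clip(2.5713) = 2.0
y_proj = clip(2.5831) = 2.0
Step 4: Evaluate f.
f(2.0, 2.0) = 28.0


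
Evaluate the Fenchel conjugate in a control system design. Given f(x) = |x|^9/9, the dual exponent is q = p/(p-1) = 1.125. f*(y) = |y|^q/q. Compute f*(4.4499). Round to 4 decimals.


The conjugate exponent q satisfies 1/p + 1/q = 1.
p = 9, so q = 9/(9 - 1) = 1.125
|y|^q = 4.4499^1.125 = 5.3628
f*(4.4499) = 5.3628 / 1.125 = 4.767


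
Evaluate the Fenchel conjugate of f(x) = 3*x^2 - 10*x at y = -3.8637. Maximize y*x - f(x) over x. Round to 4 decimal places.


f*(y) = sup_x {y*x - a*x^2 - b*x} = sup_x {(y-b)*x - a*x^2}
FOC: (y - b) - 2a*x = 0 => x* = (y - b)/(2a)
x* = (-3.8637 + 10)/(2*3) = 1.0227
f*(-3.8637) = (y-b)^2/(4a) = (-3.8637 + 10)^2/(4*3)
= 37.6542/12 = 3.1378


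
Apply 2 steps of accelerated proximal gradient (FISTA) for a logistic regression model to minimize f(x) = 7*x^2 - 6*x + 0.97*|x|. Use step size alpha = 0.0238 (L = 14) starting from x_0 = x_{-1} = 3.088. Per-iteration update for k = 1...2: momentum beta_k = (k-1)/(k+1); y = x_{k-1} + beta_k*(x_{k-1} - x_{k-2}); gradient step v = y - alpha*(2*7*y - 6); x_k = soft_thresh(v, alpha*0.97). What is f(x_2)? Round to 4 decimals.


FISTA on f(x) = 7*x^2 - 6*x + 0.97*|x|
L = 14, alpha = 0.0238
Iteration 1: beta = 0.0, y = 3.088 + 0.0*(3.088 - 3.088) = 3.088
  grad(y) = 37.232, v = y - alpha*grad = 2.2019
  prox(v) = soft_thresh(2.2019, 0.0231) = 2.1788
Iteration 2: beta = 0.3333, y = 2.1788 + 0.3333*(2.1788 - 3.088) = 1.8757
  grad(y) = 20.2601, v = y - alpha*grad = 1.3935
  prox(v) = soft_thresh(1.3935, 0.0231) = 1.3704
f(x_2) = 7*1.3704^2 - 6*1.3704 + 0.97*|1.3704| = 6.2535


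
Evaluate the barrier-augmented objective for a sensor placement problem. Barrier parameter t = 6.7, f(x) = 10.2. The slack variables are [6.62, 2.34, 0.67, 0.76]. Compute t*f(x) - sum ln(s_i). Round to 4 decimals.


Step 1: Compute log-barrier.
ln values: [1.8901, 0.8502, -0.4005, -0.2744]
phi = -(1.8901 + 0.8502 - 0.4005 - 0.2744) = -2.0653
Step 2: Compute augmented objective.
t*f(x) = 6.7*10.2 = 68.34
Total = 68.34 - 2.0653 = 66.2747


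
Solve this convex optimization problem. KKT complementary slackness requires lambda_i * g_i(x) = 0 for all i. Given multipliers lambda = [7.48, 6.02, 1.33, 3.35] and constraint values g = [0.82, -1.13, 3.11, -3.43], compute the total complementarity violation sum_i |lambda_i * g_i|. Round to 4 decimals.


KKT complementary slackness check:
lambda_1 * g_1 = 7.48 * 0.82 = 6.1336
lambda_2 * g_2 = 6.02 * -1.13 = -6.8026
lambda_3 * g_3 = 1.33 * 3.11 = 4.1363
lambda_4 * g_4 = 3.35 * -3.43 = -11.4905
Total violation = 6.1336 + 6.8026 + 4.1363 + 11.4905 = 28.563


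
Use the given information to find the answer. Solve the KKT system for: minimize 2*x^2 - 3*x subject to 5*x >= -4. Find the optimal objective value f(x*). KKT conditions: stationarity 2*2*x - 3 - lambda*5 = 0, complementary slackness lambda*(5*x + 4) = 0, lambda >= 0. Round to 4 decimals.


Step 1: Try lambda = 0 (constraint inactive).
Stationarity: 2*2*x - 3 = 0
x* = 3/(2*2) = 0.75
Check constraint: 5*0.75 = 3.75 >= -4 -- satisfied.
Step 2: Compute optimal value.
f(x*) = 2*0.75^2 - 3*0.75 = -1.125


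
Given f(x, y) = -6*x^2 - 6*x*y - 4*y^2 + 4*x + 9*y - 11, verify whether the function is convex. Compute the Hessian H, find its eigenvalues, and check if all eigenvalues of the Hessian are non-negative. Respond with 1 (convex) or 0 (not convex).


The Hessian of f(x,y) = -6*x^2 - 6*x*y - 4*y^2 + 4*x + 9*y - 11 is:
H = [[-12, -6], [-6, -8]]
Trace = -12 - 8 = -20
Determinant = -12*-8 - (-6)^2 = 60
Discriminant = (-20)^2 - 4*60 = 160.0
Eigenvalues: lambda_1 = -16.3246, lambda_2 = -3.6754
The function is not convex.

0


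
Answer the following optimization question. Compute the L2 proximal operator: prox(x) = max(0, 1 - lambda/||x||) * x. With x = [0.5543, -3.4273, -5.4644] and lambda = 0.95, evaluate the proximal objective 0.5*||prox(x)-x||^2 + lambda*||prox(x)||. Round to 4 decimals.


Step 1: Compute ||x||.
||x|| = 6.474
Step 2: Compute scaling factor.
scale = max(0, 1 - 0.95/6.474) = 0.8533
Step 3: prox(x) = [0.473, -2.9244, -4.6626]
||prox(x)|| = 5.524
Step 4: Proximal objective.
0.5*||prox-x||^2 = 0.4513
lambda*||prox|| = 5.2478
Total = 5.6991


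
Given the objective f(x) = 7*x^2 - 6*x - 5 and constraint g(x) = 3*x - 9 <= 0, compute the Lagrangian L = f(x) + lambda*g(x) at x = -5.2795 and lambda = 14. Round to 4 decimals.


Step 1: Evaluate f(x).
f(-5.2795) = 7*(-5.2795)^2 - 6*(-5.2795) - 5 = 221.7888
Step 2: Evaluate g(x).
g(-5.2795) = 3*-5.2795 - 9 = -24.8385
Step 3: Compute Lagrangian.
L = 221.7888 + 14*-24.8385 = -125.9502


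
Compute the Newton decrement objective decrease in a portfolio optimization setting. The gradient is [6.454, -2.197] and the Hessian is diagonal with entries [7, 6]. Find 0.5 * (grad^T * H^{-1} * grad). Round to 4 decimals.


Step 1: H is diagonal, so H^(-1) * g = [0.922, -0.3662].
Step 2: g^T H^(-1) g = sum_i g_i^2 / H_ii
  = (6.454)^2/7 + (-2.197)^2/6
  = 5.9506 + 0.8045 = 6.7551
Step 3: Objective decrease = 0.5 * g^T H^(-1) g = 3.3775


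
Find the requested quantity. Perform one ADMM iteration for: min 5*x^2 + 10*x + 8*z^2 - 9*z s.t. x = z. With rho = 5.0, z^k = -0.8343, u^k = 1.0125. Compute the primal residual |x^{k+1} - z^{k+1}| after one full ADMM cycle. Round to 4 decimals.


ADMM iteration with rho = 5.0, z^k = -0.8343, u^k = 1.0125
Step 1: x-update.
Minimize 5*x^2 + 10*x + (5.0/2)*(x + 0.8343 + 1.0125)^2
FOC: (2*5 + 5.0)*x = -10 + 5.0*(-0.8343 - 1.0125)
x^{k+1} = -1.2823
Step 2: z-update.
Minimize 8*z^2 - 9*z + (5.0/2)*(-1.2823 - z + 1.0125)^2
FOC: (2*8 + 5.0)*z = 9 + 5.0*(-1.2823 + 1.0125)
z^{k+1} = 0.3643
Step 3: u-update.
u^{k+1} = 1.0125 - 1.2823 - 0.3643 = -0.6341
Step 4: Primal residual = |-1.2823 - 0.3643| = 1.6466


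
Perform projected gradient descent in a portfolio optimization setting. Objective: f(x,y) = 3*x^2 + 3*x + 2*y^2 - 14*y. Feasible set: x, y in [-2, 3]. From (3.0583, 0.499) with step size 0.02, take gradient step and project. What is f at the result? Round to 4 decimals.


Step 1: Compute gradient at (3.0583, 0.499).
grad_x = 2*3*3.0583 + 3 = 21.3498
grad_y = 2*2*0.499 - 14 = -12.004
Step 2: Gradient step.
x_raw = 3.0583 - 0.02*21.3498 = 2.6313
y_raw = 0.499 - 0.02*-12.004 = 0.7391
Step 3: Project onto [-2, 3].
x_proj = clip(2.6313) = 2.6313
y_proj = clip(0.7391) = 0.7391
Step 4: Evaluate f.
f(2.6313, 0.7391) = 19.4106


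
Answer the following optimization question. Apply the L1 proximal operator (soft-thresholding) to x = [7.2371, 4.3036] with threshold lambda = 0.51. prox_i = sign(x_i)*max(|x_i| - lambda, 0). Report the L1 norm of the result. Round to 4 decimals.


Soft-thresholding with lambda = 0.51:
prox(7.2371) = sign(7.2371)*max(|7.2371| - 0.51, 0) = 6.7271
prox(4.3036) = sign(4.3036)*max(|4.3036| - 0.51, 0) = 3.7936
prox(x) = [6.7271, 3.7936]
||prox(x)||_1 = 6.7271 + 3.7936 = 10.5207


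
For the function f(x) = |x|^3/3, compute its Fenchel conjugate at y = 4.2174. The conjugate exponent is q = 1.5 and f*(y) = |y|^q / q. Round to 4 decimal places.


The conjugate exponent q satisfies 1/p + 1/q = 1.
p = 3, so q = 3/(3 - 1) = 1.5
|y|^q = 4.2174^1.5 = 8.661
f*(4.2174) = 8.661 / 1.5 = 5.774


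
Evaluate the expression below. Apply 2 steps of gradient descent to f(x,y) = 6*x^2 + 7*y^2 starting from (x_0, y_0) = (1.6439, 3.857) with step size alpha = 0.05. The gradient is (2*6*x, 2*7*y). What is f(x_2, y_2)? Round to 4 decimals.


Gradient descent on f(x,y) = 6*x^2 + 7*y^2.
Starting point: (1.6439, 3.857), alpha = 0.05
Step 1: grad_x = 2*6*1.6439 = 19.7268, grad_y = 2*7*3.857 = 53.998
  x_1 = 1.6439 - 0.05*19.7268 = 0.6576
  y_1 = 3.857 - 0.05*53.998 = 1.1571
Step 2: grad_x = 2*6*0.6576 = 7.8907, grad_y = 2*7*1.1571 = 16.1994
  x_2 = 0.6576 - 0.05*7.8907 = 0.263
  y_2 = 1.1571 - 0.05*16.1994 = 0.3471
f(0.263, 0.3471) = 6*0.263^2 + 7*0.3471^2 = 1.2586


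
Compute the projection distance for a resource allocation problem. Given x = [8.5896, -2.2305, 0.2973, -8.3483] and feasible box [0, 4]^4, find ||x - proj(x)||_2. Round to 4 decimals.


Project each component onto [0, 4].
clip(8.5896) = 4.0, clip(-2.2305) = 0.0, clip(0.2973) = 0.2973, clip(-8.3483) = 0.0
Projection = [4.0, 0.0, 0.2973, 0.0]
Squared diffs: [21.0644, 4.9751, 0.0, 69.6941]
Distance = sqrt(95.7336) = 9.7844


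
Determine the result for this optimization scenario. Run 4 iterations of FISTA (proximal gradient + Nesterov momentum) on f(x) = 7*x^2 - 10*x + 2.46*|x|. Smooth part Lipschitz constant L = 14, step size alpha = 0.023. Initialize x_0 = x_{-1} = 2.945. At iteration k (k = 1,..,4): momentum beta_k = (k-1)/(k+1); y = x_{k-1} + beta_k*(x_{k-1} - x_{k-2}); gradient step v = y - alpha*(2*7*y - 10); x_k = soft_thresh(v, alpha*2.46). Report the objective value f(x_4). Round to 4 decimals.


FISTA on f(x) = 7*x^2 - 10*x + 2.46*|x|
L = 14, alpha = 0.023
Iteration 1: beta = 0.0, y = 2.945 + 0.0*(2.945 - 2.945) = 2.945
  grad(y) = 31.23, v = y - alpha*grad = 2.2267
  prox(v) = soft_thresh(2.2267, 0.0566) = 2.1701
Iteration 2: beta = 0.3333, y = 2.1701 + 0.3333*(2.1701 - 2.945) = 1.9118
  grad(y) = 16.7658, v = y - alpha*grad = 1.5262
  prox(v) = soft_thresh(1.5262, 0.0566) = 1.4696
Iteration 3: beta = 0.5, y = 1.4696 + 0.5*(1.4696 - 2.1701) = 1.1194
  grad(y) = 5.6717, v = y - alpha*grad = 0.989
  prox(v) = soft_thresh(0.989, 0.0566) = 0.9324
Iteration 4: beta = 0.6, y = 0.9324 + 0.6*(0.9324 - 1.4696) = 0.61
  grad(y) = -1.4598, v = y - alpha*grad = 0.6436
  prox(v) = soft_thresh(0.6436, 0.0566) = 0.587
f(x_4) = 7*0.587^2 - 10*0.587 + 2.46*|0.587| = -2.014


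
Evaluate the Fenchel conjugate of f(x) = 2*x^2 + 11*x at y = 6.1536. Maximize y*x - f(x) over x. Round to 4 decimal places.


f*(y) = sup_x {y*x - a*x^2 - b*x} = sup_x {(y-b)*x - a*x^2}
FOC: (y - b) - 2a*x = 0 => x* = (y - b)/(2a)
x* = (6.1536 - 11)/(2*2) = -1.2116
f*(6.1536) = (y-b)^2/(4a) = (6.1536 - 11)^2/(4*2)
= 23.4876/8 = 2.9359


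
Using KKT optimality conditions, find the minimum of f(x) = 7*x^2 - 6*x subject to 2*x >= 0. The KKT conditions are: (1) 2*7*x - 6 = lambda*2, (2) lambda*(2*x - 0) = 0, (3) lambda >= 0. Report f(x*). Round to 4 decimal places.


Step 1: Try lambda = 0 (constraint inactive).
Stationarity: 2*7*x - 6 = 0
x* = 6/(2*7) = 3/7 = 0.4286 (rounded; the exact value 3/7 is used below)
Check constraint: 2*0.4286 = 0.8572 >= 0 -- satisfied.
Step 2: Compute optimal value.
f(x*) = 7*(3/7)^2 - 6*(3/7) = -1.2857
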